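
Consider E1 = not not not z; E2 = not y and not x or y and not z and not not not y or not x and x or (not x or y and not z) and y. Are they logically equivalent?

E1: not not not z
    = not z   (double negation)
E2: not y and not x or y and not z and not not not y or not x and x or (not x or y and not z) and y
    = not y and not x or y and not z and not y or not x and x or (not x or y and not z) and y   (double negation)
    = not y and not x or y and not z and not y or (not x or y and not z) and y   (complement / identity)
    = not y and (not x or y and not z) or (not x or y and not z) and y   (distribution)
    = not x or y and not z   (distribution)
These differ: at x=0, y=0, z=1, E1 = 0 but E2 = 1.

No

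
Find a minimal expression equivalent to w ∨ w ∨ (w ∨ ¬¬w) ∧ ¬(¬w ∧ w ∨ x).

w ∨ w ∨ (w ∨ ¬¬w) ∧ ¬(¬w ∧ w ∨ x)
= w ∨ w ∨ (w ∨ w) ∧ ¬(¬w ∧ w ∨ x)
= w ∨ w ∨ (w ∨ w) ∧ ¬x
= w ∨ w
= w

w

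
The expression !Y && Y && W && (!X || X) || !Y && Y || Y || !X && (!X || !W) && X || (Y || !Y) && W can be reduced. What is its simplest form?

!Y && Y && W && (!X || X) || !Y && Y || Y || !X && (!X || !W) && X || (Y || !Y) && W
= !Y && Y && W && (!X || X) || !Y && Y || Y || !X && X || (Y || !Y) && W   [absorption]
= !Y && Y && W && (!X || X) || !Y && Y || Y || (Y || !Y) && W   [complement / identity]
= !Y && Y && W || !Y && Y || Y || (Y || !Y) && W   [complement / identity]
= !Y && Y || Y || (Y || !Y) && W   [absorption]
= Y || (Y || !Y) && W   [complement / identity]
= Y || W   [complement / identity]

Y || W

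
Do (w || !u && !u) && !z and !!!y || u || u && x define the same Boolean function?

No

E1: (w || !u && !u) && !z
    = (w || !u) && !z   — idempotence
E2: !!!y || u || u && x
    = !y || u || u && x   — double negation
    = !y || u   — absorption
These differ: at u=1, w=0, x=0, y=0, z=1, E1 = 0 but E2 = 1.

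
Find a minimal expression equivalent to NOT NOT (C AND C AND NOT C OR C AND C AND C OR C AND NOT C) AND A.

NOT NOT (C AND C AND NOT C OR C AND C AND C OR C AND NOT C) AND A
= NOT NOT (C AND C OR C AND NOT C) AND A
= NOT NOT ((C OR NOT C) AND C) AND A
= NOT NOT C AND A
= C AND A

C AND A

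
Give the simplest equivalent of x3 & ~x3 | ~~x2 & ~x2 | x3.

x3

x3 & ~x3 | ~~x2 & ~x2 | x3
= x3 & ~x3 | x2 & ~x2 | x3   — double negation
= x3 & ~x3 | x3   — complement / identity
= x3   — complement / identity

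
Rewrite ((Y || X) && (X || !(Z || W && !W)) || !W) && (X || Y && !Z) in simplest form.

((Y || X) && (X || !(Z || W && !W)) || !W) && (X || Y && !Z)
= (X || Y && !(Z || W && !W) || !W) && (X || Y && !Z)   [distribution]
= (X || Y && !Z || !W) && (X || Y && !Z)   [complement / identity]
= X || Y && !Z   [absorption]

X || Y && !Z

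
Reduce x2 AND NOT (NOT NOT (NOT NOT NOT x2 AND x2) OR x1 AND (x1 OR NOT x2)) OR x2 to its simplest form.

x2 AND NOT (NOT NOT (NOT NOT NOT x2 AND x2) OR x1 AND (x1 OR NOT x2)) OR x2
= x2 AND NOT (NOT NOT NOT x2 AND x2 OR x1 AND (x1 OR NOT x2)) OR x2   — double negation
= x2 AND NOT (NOT x2 AND x2 OR x1 AND (x1 OR NOT x2)) OR x2   — double negation
= x2 AND NOT (x1 AND (x1 OR NOT x2)) OR x2   — complement / identity
= x2 AND NOT x1 OR x2   — absorption
= x2   — absorption

x2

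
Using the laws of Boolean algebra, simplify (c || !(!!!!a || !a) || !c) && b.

(c || !(!!!!a || !a) || !c) && b
= (c || !(!!a || !a) || !c) && b   — double negation
= (c || !a && a || !c) && b   — De Morgan
= (c || !c) && b   — complement / identity
= b   — complement / identity

b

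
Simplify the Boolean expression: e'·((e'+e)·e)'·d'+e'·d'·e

e'·((e'+e)·e)'·d'+e'·d'·e
= e'·e'·d'+e'·d'·e   — complement / identity
= e'·d'   — distribution

e'·d'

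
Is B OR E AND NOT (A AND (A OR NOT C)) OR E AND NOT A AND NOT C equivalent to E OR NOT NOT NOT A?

No

E1: B OR E AND NOT (A AND (A OR NOT C)) OR E AND NOT A AND NOT C
    = B OR E AND NOT A OR E AND NOT A AND NOT C   [absorption]
    = B OR E AND NOT A   [absorption]
E2: E OR NOT NOT NOT A
    = E OR NOT A   [double negation]
These differ: at A=0, B=0, C=0, E=0, E1 = 0 but E2 = 1.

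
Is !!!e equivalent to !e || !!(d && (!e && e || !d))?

E1: !!!e
    = !e   — double negation
E2: !e || !!(d && (!e && e || !d))
    = !e || !!(d && !d)   — complement / identity
    = !e || d && !d   — double negation
    = !e   — complement / identity
Both reduce to !e, so they are equivalent.

Yes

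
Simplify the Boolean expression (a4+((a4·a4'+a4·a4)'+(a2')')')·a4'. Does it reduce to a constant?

0

(a4+((a4·a4'+a4·a4)'+(a2')')')·a4'
= (a4+(a4·a4'+a4·a4)·a2')·a4'   [De Morgan]
= (a4+a4·a2')·a4'   [distribution]
= a4·a4'   [absorption]
= 0   [complement]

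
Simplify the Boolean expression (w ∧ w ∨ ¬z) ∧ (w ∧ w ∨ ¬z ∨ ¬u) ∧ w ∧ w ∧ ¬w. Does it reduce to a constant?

(w ∧ w ∨ ¬z) ∧ (w ∧ w ∨ ¬z ∨ ¬u) ∧ w ∧ w ∧ ¬w
= (w ∧ w ∨ ¬z) ∧ w ∧ w ∧ ¬w
= w ∧ w ∧ ¬w
= w ∧ ¬w
= False

False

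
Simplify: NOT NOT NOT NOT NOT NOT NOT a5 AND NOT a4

NOT NOT NOT NOT NOT NOT NOT a5 AND NOT a4
= NOT NOT NOT NOT NOT a5 AND NOT a4   (double negation)
= NOT NOT NOT a5 AND NOT a4   (double negation)
= NOT a5 AND NOT a4   (double negation)

NOT a5 AND NOT a4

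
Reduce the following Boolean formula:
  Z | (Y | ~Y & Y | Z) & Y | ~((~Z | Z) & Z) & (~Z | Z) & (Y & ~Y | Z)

Z | (Y | ~Y & Y | Z) & Y | ~((~Z | Z) & Z) & (~Z | Z) & (Y & ~Y | Z)
= Z | (Y | Z) & Y | ~((~Z | Z) & Z) & (~Z | Z) & (Y & ~Y | Z)   — complement / identity
= Z | Y | ~((~Z | Z) & Z) & (~Z | Z) & (Y & ~Y | Z)   — absorption
= Z | Y | ~((~Z | Z) & Z) & (~Z | Z) & Z   — complement / identity
= Z | Y | ~((~Z | Z) & Z) & Z   — complement / identity
= Z | Y | ~Z & Z   — complement / identity
= Z | Y   — complement / identity

Z | Y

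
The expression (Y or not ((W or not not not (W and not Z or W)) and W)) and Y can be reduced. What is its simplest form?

(Y or not ((W or not not not (W and not Z or W)) and W)) and Y
= (Y or not ((W or not not not W) and W)) and Y
= (Y or not ((W or not W) and W)) and Y
= (Y or not W) and Y
= Y

Y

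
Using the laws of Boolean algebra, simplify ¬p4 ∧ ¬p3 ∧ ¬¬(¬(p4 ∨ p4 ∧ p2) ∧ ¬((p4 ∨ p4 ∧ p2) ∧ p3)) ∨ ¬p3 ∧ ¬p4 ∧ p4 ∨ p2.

¬p4 ∧ ¬p3 ∧ ¬¬(¬(p4 ∨ p4 ∧ p2) ∧ ¬((p4 ∨ p4 ∧ p2) ∧ p3)) ∨ ¬p3 ∧ ¬p4 ∧ p4 ∨ p2
= ¬p4 ∧ ¬p3 ∧ ¬(p4 ∨ p4 ∧ p2 ∨ (p4 ∨ p4 ∧ p2) ∧ p3) ∨ ¬p3 ∧ ¬p4 ∧ p4 ∨ p2   — De Morgan
= ¬p4 ∧ ¬p3 ∧ ¬(p4 ∨ p4 ∧ p2) ∨ ¬p3 ∧ ¬p4 ∧ p4 ∨ p2   — absorption
= ¬p4 ∧ ¬p3 ∧ ¬p4 ∨ ¬p3 ∧ ¬p4 ∧ p4 ∨ p2   — absorption
= ¬p3 ∧ ¬p4 ∨ p2   — distribution

¬p3 ∧ ¬p4 ∨ p2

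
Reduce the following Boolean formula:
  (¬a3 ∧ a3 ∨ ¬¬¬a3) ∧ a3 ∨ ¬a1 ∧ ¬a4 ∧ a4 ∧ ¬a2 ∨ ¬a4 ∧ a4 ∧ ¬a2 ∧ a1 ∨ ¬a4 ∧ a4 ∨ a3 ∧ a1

a3 ∧ a1

(¬a3 ∧ a3 ∨ ¬¬¬a3) ∧ a3 ∨ ¬a1 ∧ ¬a4 ∧ a4 ∧ ¬a2 ∨ ¬a4 ∧ a4 ∧ ¬a2 ∧ a1 ∨ ¬a4 ∧ a4 ∨ a3 ∧ a1
= ¬¬¬a3 ∧ a3 ∨ ¬a1 ∧ ¬a4 ∧ a4 ∧ ¬a2 ∨ ¬a4 ∧ a4 ∧ ¬a2 ∧ a1 ∨ ¬a4 ∧ a4 ∨ a3 ∧ a1   — complement / identity
= ¬¬¬a3 ∧ a3 ∨ ¬a4 ∧ a4 ∧ ¬a2 ∨ ¬a4 ∧ a4 ∨ a3 ∧ a1   — distribution
= ¬¬¬a3 ∧ a3 ∨ ¬a4 ∧ a4 ∨ a3 ∧ a1   — absorption
= ¬¬¬a3 ∧ a3 ∨ a3 ∧ a1   — complement / identity
= ¬a3 ∧ a3 ∨ a3 ∧ a1   — double negation
= a3 ∧ a1   — complement / identity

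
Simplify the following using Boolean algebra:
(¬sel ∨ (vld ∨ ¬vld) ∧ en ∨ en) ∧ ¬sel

¬sel

(¬sel ∨ (vld ∨ ¬vld) ∧ en ∨ en) ∧ ¬sel
= (¬sel ∨ en ∨ en) ∧ ¬sel   — complement / identity
= (¬sel ∨ en) ∧ ¬sel   — idempotence
= ¬sel   — absorption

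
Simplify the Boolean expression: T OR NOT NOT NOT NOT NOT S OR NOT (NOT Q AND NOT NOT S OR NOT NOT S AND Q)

T OR NOT S

T OR NOT NOT NOT NOT NOT S OR NOT (NOT Q AND NOT NOT S OR NOT NOT S AND Q)
= T OR NOT NOT NOT S OR NOT (NOT Q AND NOT NOT S OR NOT NOT S AND Q)   (double negation)
= T OR NOT NOT NOT S OR NOT NOT NOT S   (distribution)
= T OR NOT NOT NOT S   (idempotence)
= T OR NOT S   (double negation)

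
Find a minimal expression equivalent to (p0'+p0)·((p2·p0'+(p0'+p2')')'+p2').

p2'

(p0'+p0)·((p2·p0'+(p0'+p2')')'+p2')
= (p0'+p0)·((p2·p0'+p0·p2)'+p2')   — De Morgan
= (p0'+p0)·(p2'+p2')   — distribution
= p2'+p2'   — complement / identity
= p2'   — idempotence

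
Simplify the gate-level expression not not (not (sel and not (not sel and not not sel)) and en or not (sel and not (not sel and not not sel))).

not not (not (sel and not (not sel and not not sel)) and en or not (sel and not (not sel and not not sel)))
= not not not (sel and not (not sel and not not sel))
= not not not (sel and (sel or not sel))
= not not not sel
= not sel

not sel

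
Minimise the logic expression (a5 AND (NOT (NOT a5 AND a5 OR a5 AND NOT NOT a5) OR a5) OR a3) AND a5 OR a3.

(a5 AND (NOT (NOT a5 AND a5 OR a5 AND NOT NOT a5) OR a5) OR a3) AND a5 OR a3
= (a5 AND (NOT (NOT a5 AND a5 OR a5 AND a5) OR a5) OR a3) AND a5 OR a3   — double negation
= (a5 AND (NOT a5 OR a5) OR a3) AND a5 OR a3   — distribution
= (a5 OR a3) AND a5 OR a3   — complement / identity
= a5 OR a3   — absorption

a5 OR a3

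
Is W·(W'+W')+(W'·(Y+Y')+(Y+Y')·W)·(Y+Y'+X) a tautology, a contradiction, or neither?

tautology

W·(W'+W')+(W'·(Y+Y')+(Y+Y')·W)·(Y+Y'+X)
= W·(W'+W')+(Y+Y')·(Y+Y'+X)   — distribution
= W·(W'+W')+Y+Y'   — absorption
= W·W'+Y+Y'   — idempotence
= Y+Y'   — complement / identity
= 1   — complement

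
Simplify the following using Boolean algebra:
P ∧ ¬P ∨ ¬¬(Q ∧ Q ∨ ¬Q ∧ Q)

Q

P ∧ ¬P ∨ ¬¬(Q ∧ Q ∨ ¬Q ∧ Q)
= ¬¬(Q ∧ Q ∨ ¬Q ∧ Q)   — complement / identity
= Q ∧ Q ∨ ¬Q ∧ Q   — double negation
= Q   — distribution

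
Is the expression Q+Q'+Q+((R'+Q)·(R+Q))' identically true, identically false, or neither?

Q+Q'+Q+((R'+Q)·(R+Q))'
= Q+Q'+Q+(Q+R'·R)'
= Q+Q'+Q+Q'
= Q+Q'
= 1

identically true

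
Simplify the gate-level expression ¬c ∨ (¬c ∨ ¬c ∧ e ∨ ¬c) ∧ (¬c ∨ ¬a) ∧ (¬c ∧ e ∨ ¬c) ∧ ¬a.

¬c

¬c ∨ (¬c ∨ ¬c ∧ e ∨ ¬c) ∧ (¬c ∨ ¬a) ∧ (¬c ∧ e ∨ ¬c) ∧ ¬a
= ¬c ∨ ((¬c ∧ e ∨ ¬c) ∧ ¬a ∨ ¬c) ∧ (¬c ∧ e ∨ ¬c) ∧ ¬a
= ¬c ∨ (¬c ∧ e ∨ ¬c) ∧ ¬a
= ¬c ∨ ¬c ∧ ¬a
= ¬c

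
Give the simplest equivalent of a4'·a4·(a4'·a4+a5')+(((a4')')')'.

a4

a4'·a4·(a4'·a4+a5')+(((a4')')')'
= a4'·a4+(((a4')')')'   [absorption]
= (((a4')')')'   [complement / identity]
= (a4')'   [double negation]
= a4   [double negation]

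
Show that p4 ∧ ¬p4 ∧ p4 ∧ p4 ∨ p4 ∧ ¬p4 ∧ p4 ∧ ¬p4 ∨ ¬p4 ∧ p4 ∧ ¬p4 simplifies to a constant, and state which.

p4 ∧ ¬p4 ∧ p4 ∧ p4 ∨ p4 ∧ ¬p4 ∧ p4 ∧ ¬p4 ∨ ¬p4 ∧ p4 ∧ ¬p4
= p4 ∧ ¬p4 ∧ p4 ∨ ¬p4 ∧ p4 ∧ ¬p4   (distribution)
= ¬p4 ∧ p4   (distribution)
= False   (complement)

False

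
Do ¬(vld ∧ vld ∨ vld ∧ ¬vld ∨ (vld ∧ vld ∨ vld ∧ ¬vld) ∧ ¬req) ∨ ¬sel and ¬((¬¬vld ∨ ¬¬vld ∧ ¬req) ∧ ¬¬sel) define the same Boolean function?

Yes

E1: ¬(vld ∧ vld ∨ vld ∧ ¬vld ∨ (vld ∧ vld ∨ vld ∧ ¬vld) ∧ ¬req) ∨ ¬sel
    = ¬(vld ∧ vld ∨ vld ∧ ¬vld) ∨ ¬sel
    = ¬vld ∨ ¬sel
E2: ¬((¬¬vld ∨ ¬¬vld ∧ ¬req) ∧ ¬¬sel)
    = ¬(¬¬vld ∧ ¬¬sel)
    = ¬vld ∨ ¬sel
Both reduce to ¬vld ∨ ¬sel, so they are equivalent.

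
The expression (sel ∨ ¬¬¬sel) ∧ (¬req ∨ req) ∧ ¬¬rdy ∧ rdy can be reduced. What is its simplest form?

rdy

(sel ∨ ¬¬¬sel) ∧ (¬req ∨ req) ∧ ¬¬rdy ∧ rdy
= (sel ∨ ¬sel) ∧ (¬req ∨ req) ∧ ¬¬rdy ∧ rdy   [double negation]
= (¬req ∨ req) ∧ ¬¬rdy ∧ rdy   [complement / identity]
= ¬¬rdy ∧ rdy   [complement / identity]
= rdy ∧ rdy   [double negation]
= rdy   [idempotence]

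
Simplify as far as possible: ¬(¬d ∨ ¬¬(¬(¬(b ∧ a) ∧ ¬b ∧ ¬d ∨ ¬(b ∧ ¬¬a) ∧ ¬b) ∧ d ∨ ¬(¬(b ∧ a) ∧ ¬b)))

¬(¬d ∨ ¬¬(¬(¬(b ∧ a) ∧ ¬b ∧ ¬d ∨ ¬(b ∧ ¬¬a) ∧ ¬b) ∧ d ∨ ¬(¬(b ∧ a) ∧ ¬b)))
= ¬(¬d ∨ ¬¬(¬(¬(b ∧ a) ∧ ¬b ∧ ¬d ∨ ¬(b ∧ a) ∧ ¬b) ∧ d ∨ ¬(¬(b ∧ a) ∧ ¬b)))
= ¬(¬d ∨ ¬¬(¬(¬(b ∧ a) ∧ ¬b) ∧ d ∨ ¬(¬(b ∧ a) ∧ ¬b)))
= d ∧ ¬(¬(¬(b ∧ a) ∧ ¬b) ∧ d ∨ ¬(¬(b ∧ a) ∧ ¬b))
= d ∧ ¬¬(¬(b ∧ a) ∧ ¬b)
= d ∧ ¬(b ∧ a ∨ b)
= d ∧ ¬b

d ∧ ¬b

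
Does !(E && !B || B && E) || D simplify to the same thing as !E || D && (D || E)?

E1: !(E && !B || B && E) || D
    = !E || D   [distribution]
E2: !E || D && (D || E)
    = !E || D   [absorption]
Both reduce to !E || D, so they are equivalent.

Yes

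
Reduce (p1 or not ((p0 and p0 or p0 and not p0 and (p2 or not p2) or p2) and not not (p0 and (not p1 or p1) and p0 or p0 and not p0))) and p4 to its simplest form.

(p1 or not p0) and p4

(p1 or not ((p0 and p0 or p0 and not p0 and (p2 or not p2) or p2) and not not (p0 and (not p1 or p1) and p0 or p0 and not p0))) and p4
= (p1 or not ((p0 and p0 or p0 and not p0 and (p2 or not p2) or p2) and not not (p0 and p0 or p0 and not p0))) and p4   — complement / identity
= (p1 or not ((p0 and p0 or p0 and not p0 or p2) and not not (p0 and p0 or p0 and not p0))) and p4   — complement / identity
= (p1 or not ((p0 and p0 or p0 and not p0 or p2) and (p0 and p0 or p0 and not p0))) and p4   — double negation
= (p1 or not (p0 and p0 or p0 and not p0)) and p4   — absorption
= (p1 or not p0) and p4   — distribution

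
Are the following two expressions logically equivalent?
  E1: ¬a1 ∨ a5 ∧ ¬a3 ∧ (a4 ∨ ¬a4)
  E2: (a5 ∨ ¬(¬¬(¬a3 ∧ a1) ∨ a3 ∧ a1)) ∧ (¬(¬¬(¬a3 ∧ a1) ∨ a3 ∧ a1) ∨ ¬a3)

Yes

E1: ¬a1 ∨ a5 ∧ ¬a3 ∧ (a4 ∨ ¬a4)
    = ¬a1 ∨ a5 ∧ ¬a3   [complement / identity]
E2: (a5 ∨ ¬(¬¬(¬a3 ∧ a1) ∨ a3 ∧ a1)) ∧ (¬(¬¬(¬a3 ∧ a1) ∨ a3 ∧ a1) ∨ ¬a3)
    = ¬(¬¬(¬a3 ∧ a1) ∨ a3 ∧ a1) ∨ a5 ∧ ¬a3   [distribution]
    = ¬(¬a3 ∧ a1 ∨ a3 ∧ a1) ∨ a5 ∧ ¬a3   [double negation]
    = ¬a1 ∨ a5 ∧ ¬a3   [distribution]
Both reduce to ¬a1 ∨ a5 ∧ ¬a3, so they are equivalent.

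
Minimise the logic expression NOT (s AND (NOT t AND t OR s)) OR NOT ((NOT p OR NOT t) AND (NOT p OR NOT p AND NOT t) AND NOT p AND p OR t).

NOT s OR NOT t

NOT (s AND (NOT t AND t OR s)) OR NOT ((NOT p OR NOT t) AND (NOT p OR NOT p AND NOT t) AND NOT p AND p OR t)
= NOT (s AND s) OR NOT ((NOT p OR NOT t) AND (NOT p OR NOT p AND NOT t) AND NOT p AND p OR t)   [complement / identity]
= NOT s OR NOT ((NOT p OR NOT t) AND (NOT p OR NOT p AND NOT t) AND NOT p AND p OR t)   [idempotence]
= NOT s OR NOT ((NOT p OR NOT t) AND NOT p AND NOT p AND p OR t)   [absorption]
= NOT s OR NOT ((NOT p OR NOT t) AND NOT p AND p OR t)   [idempotence]
= NOT s OR NOT (NOT p AND p OR t)   [absorption]
= NOT s OR NOT t   [complement / identity]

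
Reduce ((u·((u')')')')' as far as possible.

((u·((u')')')')'
= ((u·u')')'
= u·u'
= 0

0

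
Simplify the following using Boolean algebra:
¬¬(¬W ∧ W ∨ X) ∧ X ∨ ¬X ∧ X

¬¬(¬W ∧ W ∨ X) ∧ X ∨ ¬X ∧ X
= ¬¬X ∧ X ∨ ¬X ∧ X   — complement / identity
= X ∧ X ∨ ¬X ∧ X   — double negation
= X   — distribution

X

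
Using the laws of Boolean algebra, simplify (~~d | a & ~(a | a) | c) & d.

(~~d | a & ~(a | a) | c) & d
= (~~d | a & ~a | c) & d
= (~~d | c) & d
= (d | c) & d
= d

d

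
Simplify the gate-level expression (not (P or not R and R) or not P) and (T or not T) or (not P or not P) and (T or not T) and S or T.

not P or T

(not (P or not R and R) or not P) and (T or not T) or (not P or not P) and (T or not T) and S or T
= (not P or not P) and (T or not T) or (not P or not P) and (T or not T) and S or T   — complement / identity
= (not P or not P) and (T or not T) or T   — absorption
= not P and (T or not T) or T   — idempotence
= not P or T   — complement / identity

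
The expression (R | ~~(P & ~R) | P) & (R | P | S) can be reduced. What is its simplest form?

(R | ~~(P & ~R) | P) & (R | P | S)
= (R | P & ~R | P) & (R | P | S)   (double negation)
= (R | P) & (R | P | S)   (absorption)
= R | P   (absorption)

R | P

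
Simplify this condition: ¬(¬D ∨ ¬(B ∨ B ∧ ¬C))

D ∧ B

¬(¬D ∨ ¬(B ∨ B ∧ ¬C))
= ¬(¬D ∨ ¬B)   [absorption]
= D ∧ B   [De Morgan]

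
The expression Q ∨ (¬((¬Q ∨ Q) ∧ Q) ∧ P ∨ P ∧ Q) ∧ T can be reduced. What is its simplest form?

Q ∨ (¬((¬Q ∨ Q) ∧ Q) ∧ P ∨ P ∧ Q) ∧ T
= Q ∨ (¬Q ∧ P ∨ P ∧ Q) ∧ T   (complement / identity)
= Q ∨ P ∧ T   (distribution)

Q ∨ P ∧ T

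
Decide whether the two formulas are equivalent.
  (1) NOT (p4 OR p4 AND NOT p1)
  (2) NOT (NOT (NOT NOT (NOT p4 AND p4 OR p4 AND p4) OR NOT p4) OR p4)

E1: NOT (p4 OR p4 AND NOT p1)
    = NOT p4
E2: NOT (NOT (NOT NOT (NOT p4 AND p4 OR p4 AND p4) OR NOT p4) OR p4)
    = NOT (NOT (NOT NOT p4 OR NOT p4) OR p4)
    = NOT (NOT p4 AND p4 OR p4)
    = NOT p4
Both reduce to NOT p4, so they are equivalent.

Yes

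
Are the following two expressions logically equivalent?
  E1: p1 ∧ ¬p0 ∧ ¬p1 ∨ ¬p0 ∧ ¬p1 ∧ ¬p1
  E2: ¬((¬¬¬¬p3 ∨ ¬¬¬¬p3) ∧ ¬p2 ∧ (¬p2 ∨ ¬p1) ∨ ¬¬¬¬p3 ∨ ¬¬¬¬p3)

E1: p1 ∧ ¬p0 ∧ ¬p1 ∨ ¬p0 ∧ ¬p1 ∧ ¬p1
    = (p1 ∨ ¬p1) ∧ ¬p0 ∧ ¬p1   [distribution]
    = ¬p0 ∧ ¬p1   [complement / identity]
E2: ¬((¬¬¬¬p3 ∨ ¬¬¬¬p3) ∧ ¬p2 ∧ (¬p2 ∨ ¬p1) ∨ ¬¬¬¬p3 ∨ ¬¬¬¬p3)
    = ¬((¬¬¬¬p3 ∨ ¬¬¬¬p3) ∧ ¬p2 ∨ ¬¬¬¬p3 ∨ ¬¬¬¬p3)   [absorption]
    = ¬(¬¬¬¬p3 ∨ ¬¬¬¬p3)   [absorption]
    = ¬¬¬¬¬p3   [idempotence]
    = ¬¬¬p3   [double negation]
    = ¬p3   [double negation]
These differ: at p0=1, p1=0, p2=1, p3=0, E1 = 0 but E2 = 1.

No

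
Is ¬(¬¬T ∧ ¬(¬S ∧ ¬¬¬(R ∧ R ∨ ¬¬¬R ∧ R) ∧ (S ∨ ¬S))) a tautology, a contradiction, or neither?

¬(¬¬T ∧ ¬(¬S ∧ ¬¬¬(R ∧ R ∨ ¬¬¬R ∧ R) ∧ (S ∨ ¬S)))
= ¬(¬¬T ∧ ¬(¬S ∧ ¬¬¬(R ∧ R ∨ ¬R ∧ R) ∧ (S ∨ ¬S)))   [double negation]
= ¬(¬¬T ∧ ¬(¬S ∧ ¬¬¬(R ∧ R ∨ ¬R ∧ R)))   [complement / identity]
= ¬(¬¬T ∧ ¬(¬S ∧ ¬(R ∧ R ∨ ¬R ∧ R)))   [double negation]
= ¬(¬¬T ∧ ¬(¬S ∧ ¬R))   [distribution]
= ¬T ∨ ¬S ∧ ¬R   [De Morgan]
This depends on R, S, T, so it is not a constant.

neither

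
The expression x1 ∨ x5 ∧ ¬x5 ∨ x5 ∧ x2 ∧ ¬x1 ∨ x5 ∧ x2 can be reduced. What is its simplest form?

x1 ∨ x5 ∧ ¬x5 ∨ x5 ∧ x2 ∧ ¬x1 ∨ x5 ∧ x2
= x1 ∨ x5 ∧ x2 ∧ ¬x1 ∨ x5 ∧ x2   [complement / identity]
= x1 ∨ x5 ∧ x2   [absorption]

x1 ∨ x5 ∧ x2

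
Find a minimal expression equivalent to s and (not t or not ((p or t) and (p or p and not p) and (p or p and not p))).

s and (not t or not ((p or t) and (p or p and not p) and (p or p and not p)))
= s and (not t or not ((p or t) and (p and p or p and not p)))
= s and (not t or not ((p or t) and p))
= s and (not t or not p)

s and (not t or not p)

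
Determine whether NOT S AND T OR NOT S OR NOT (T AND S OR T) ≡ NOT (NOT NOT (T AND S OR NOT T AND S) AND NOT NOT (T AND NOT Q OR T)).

Yes

E1: NOT S AND T OR NOT S OR NOT (T AND S OR T)
    = NOT S OR NOT (T AND S OR T)   [absorption]
    = NOT S OR NOT T   [absorption]
E2: NOT (NOT NOT (T AND S OR NOT T AND S) AND NOT NOT (T AND NOT Q OR T))
    = NOT (NOT NOT (T AND S OR NOT T AND S) AND NOT NOT T)   [absorption]
    = NOT (T AND S OR NOT T AND S) OR NOT T   [De Morgan]
    = NOT S OR NOT T   [distribution]
Both reduce to NOT S OR NOT T, so they are equivalent.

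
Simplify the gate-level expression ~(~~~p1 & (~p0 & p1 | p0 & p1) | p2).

~(~~~p1 & (~p0 & p1 | p0 & p1) | p2)
= ~(~p1 & (~p0 & p1 | p0 & p1) | p2)
= ~(~p1 & p1 | p2)
= ~p2

~p2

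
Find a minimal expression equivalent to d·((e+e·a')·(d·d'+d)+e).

d·e

d·((e+e·a')·(d·d'+d)+e)
= d·((e+e·a')·d+e)   — complement / identity
= d·(e·d+e)   — absorption
= d·e   — absorption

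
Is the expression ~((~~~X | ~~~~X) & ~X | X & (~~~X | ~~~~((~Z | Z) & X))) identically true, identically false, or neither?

~((~~~X | ~~~~X) & ~X | X & (~~~X | ~~~~((~Z | Z) & X)))
= ~((~~~X | ~~~~X) & ~X | X & (~~~X | ~~~~X))   (complement / identity)
= ~(~~~X | ~~~~X)   (distribution)
= ~(~X | ~~~~X)   (double negation)
= X & ~~~X   (De Morgan)
= X & ~X   (double negation)
= 0   (complement)

identically false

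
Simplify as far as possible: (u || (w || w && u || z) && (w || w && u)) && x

(u || (w || w && u || z) && (w || w && u)) && x
= (u || w || w && u) && x   [absorption]
= (u || w) && x   [absorption]

(u || w) && x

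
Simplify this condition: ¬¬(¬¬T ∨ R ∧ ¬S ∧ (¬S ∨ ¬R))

T ∨ R ∧ ¬S

¬¬(¬¬T ∨ R ∧ ¬S ∧ (¬S ∨ ¬R))
= ¬¬T ∨ R ∧ ¬S ∧ (¬S ∨ ¬R)   — double negation
= ¬¬T ∨ R ∧ ¬S   — absorption
= T ∨ R ∧ ¬S   — double negation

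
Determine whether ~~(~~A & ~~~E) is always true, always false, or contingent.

contingent

~~(~~A & ~~~E)
= ~(~A | ~~E)   — De Morgan
= A & ~E   — De Morgan
This depends on A, E, so it is not a constant.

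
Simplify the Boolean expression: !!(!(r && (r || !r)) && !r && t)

!!(!(r && (r || !r)) && !r && t)
= !!(!r && !r && t)   (complement / identity)
= !r && !r && t   (double negation)
= !r && t   (idempotence)

!r && t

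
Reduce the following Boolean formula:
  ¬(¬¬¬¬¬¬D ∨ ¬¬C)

¬(¬¬¬¬¬¬D ∨ ¬¬C)
= ¬(¬¬¬¬D ∨ ¬¬C)   (double negation)
= ¬(¬¬D ∨ ¬¬C)   (double negation)
= ¬D ∧ ¬C   (De Morgan)

¬D ∧ ¬C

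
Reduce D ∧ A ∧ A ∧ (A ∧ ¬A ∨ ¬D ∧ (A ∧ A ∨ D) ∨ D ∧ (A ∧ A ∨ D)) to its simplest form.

D ∧ A ∧ A ∧ (A ∧ ¬A ∨ ¬D ∧ (A ∧ A ∨ D) ∨ D ∧ (A ∧ A ∨ D))
= D ∧ A ∧ A ∧ (¬D ∧ (A ∧ A ∨ D) ∨ D ∧ (A ∧ A ∨ D))   (complement / identity)
= D ∧ A ∧ A ∧ (A ∧ A ∨ D)   (distribution)
= D ∧ A ∧ A   (absorption)
= D ∧ A   (idempotence)

D ∧ A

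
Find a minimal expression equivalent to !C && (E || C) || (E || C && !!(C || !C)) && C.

E || C

!C && (E || C) || (E || C && !!(C || !C)) && C
= !C && (E || C) || (E || C && (C || !C)) && C
= !C && (E || C) || (E || C) && C
= E || C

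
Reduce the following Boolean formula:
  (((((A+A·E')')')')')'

A'

(((((A+A·E')')')')')'
= ((((A')')')')'   — absorption
= ((A')')'   — double negation
= A'   — double negation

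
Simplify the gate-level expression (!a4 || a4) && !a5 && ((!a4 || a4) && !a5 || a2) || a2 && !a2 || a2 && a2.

!a5 || a2

(!a4 || a4) && !a5 && ((!a4 || a4) && !a5 || a2) || a2 && !a2 || a2 && a2
= (!a4 || a4) && !a5 || a2 && !a2 || a2 && a2   [absorption]
= !a5 || a2 && !a2 || a2 && a2   [complement / identity]
= !a5 || a2   [distribution]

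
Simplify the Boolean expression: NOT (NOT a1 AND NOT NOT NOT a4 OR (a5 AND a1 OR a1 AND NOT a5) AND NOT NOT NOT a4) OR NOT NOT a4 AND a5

a4

NOT (NOT a1 AND NOT NOT NOT a4 OR (a5 AND a1 OR a1 AND NOT a5) AND NOT NOT NOT a4) OR NOT NOT a4 AND a5
= NOT (NOT a1 AND NOT NOT NOT a4 OR a1 AND NOT NOT NOT a4) OR NOT NOT a4 AND a5   (distribution)
= NOT NOT NOT NOT a4 OR NOT NOT a4 AND a5   (distribution)
= NOT NOT a4 OR NOT NOT a4 AND a5   (double negation)
= NOT NOT a4   (absorption)
= a4   (double negation)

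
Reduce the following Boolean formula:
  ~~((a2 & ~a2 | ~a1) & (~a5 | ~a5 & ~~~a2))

~a1 & ~a5

~~((a2 & ~a2 | ~a1) & (~a5 | ~a5 & ~~~a2))
= ~~((a2 & ~a2 | ~a1) & (~a5 | ~a5 & ~a2))   (double negation)
= (a2 & ~a2 | ~a1) & (~a5 | ~a5 & ~a2)   (double negation)
= (a2 & ~a2 | ~a1) & ~a5   (absorption)
= ~a1 & ~a5   (complement / identity)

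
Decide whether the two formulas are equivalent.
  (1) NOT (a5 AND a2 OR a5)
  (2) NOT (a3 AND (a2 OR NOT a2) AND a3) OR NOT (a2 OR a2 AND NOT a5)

E1: NOT (a5 AND a2 OR a5)
    = NOT a5   (absorption)
E2: NOT (a3 AND (a2 OR NOT a2) AND a3) OR NOT (a2 OR a2 AND NOT a5)
    = NOT (a3 AND (a2 OR NOT a2) AND a3) OR NOT a2   (absorption)
    = NOT (a3 AND a3) OR NOT a2   (complement / identity)
    = NOT a3 OR NOT a2   (idempotence)
These differ: at a2=1, a3=0, a5=1, E1 = 0 but E2 = 1.

No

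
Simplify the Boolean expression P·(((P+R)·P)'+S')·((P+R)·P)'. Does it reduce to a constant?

P·(((P+R)·P)'+S')·((P+R)·P)'
= P·((P+R)·P)'   (absorption)
= P·P'   (absorption)
= 0   (complement)

0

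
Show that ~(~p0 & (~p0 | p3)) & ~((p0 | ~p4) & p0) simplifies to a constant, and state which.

0

~(~p0 & (~p0 | p3)) & ~((p0 | ~p4) & p0)
= ~(~p0 & (~p0 | p3)) & ~p0   [absorption]
= ~~p0 & ~p0   [absorption]
= p0 & ~p0   [double negation]
= 0   [complement]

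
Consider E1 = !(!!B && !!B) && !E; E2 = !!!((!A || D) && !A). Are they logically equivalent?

E1: !(!!B && !!B) && !E
    = !!!B && !E
    = !B && !E
E2: !!!((!A || D) && !A)
    = !!!!A
    = !!A
    = A
These differ: at A=1, B=0, D=0, E=1, E1 = 0 but E2 = 1.

No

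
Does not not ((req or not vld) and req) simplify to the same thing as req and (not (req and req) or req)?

E1: not not ((req or not vld) and req)
    = not not req   (absorption)
    = req   (double negation)
E2: req and (not (req and req) or req)
    = req and (not req or req)   (idempotence)
    = req   (complement / identity)
Both reduce to req, so they are equivalent.

Yes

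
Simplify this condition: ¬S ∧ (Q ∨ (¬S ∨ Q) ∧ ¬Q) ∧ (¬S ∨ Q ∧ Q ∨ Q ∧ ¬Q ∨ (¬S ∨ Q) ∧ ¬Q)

¬S

¬S ∧ (Q ∨ (¬S ∨ Q) ∧ ¬Q) ∧ (¬S ∨ Q ∧ Q ∨ Q ∧ ¬Q ∨ (¬S ∨ Q) ∧ ¬Q)
= ¬S ∧ ((¬S ∨ Q) ∧ ¬Q ∨ Q ∧ (¬S ∨ Q ∧ Q ∨ Q ∧ ¬Q))   [distribution]
= ¬S ∧ ((¬S ∨ Q) ∧ ¬Q ∨ Q ∧ (¬S ∨ Q))   [distribution]
= ¬S ∧ (¬S ∨ Q)   [distribution]
= ¬S   [absorption]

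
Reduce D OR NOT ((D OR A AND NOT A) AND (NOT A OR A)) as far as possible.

TRUE

D OR NOT ((D OR A AND NOT A) AND (NOT A OR A))
= D OR NOT (D AND (NOT A OR A))   (complement / identity)
= D OR NOT D   (complement / identity)
= TRUE   (complement)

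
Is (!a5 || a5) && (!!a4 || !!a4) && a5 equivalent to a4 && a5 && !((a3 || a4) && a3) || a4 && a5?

Yes

E1: (!a5 || a5) && (!!a4 || !!a4) && a5
    = (!!a4 || !!a4) && a5   — complement / identity
    = !!a4 && a5   — idempotence
    = a4 && a5   — double negation
E2: a4 && a5 && !((a3 || a4) && a3) || a4 && a5
    = a4 && a5 && !a3 || a4 && a5   — absorption
    = a4 && a5   — absorption
Both reduce to a4 && a5, so they are equivalent.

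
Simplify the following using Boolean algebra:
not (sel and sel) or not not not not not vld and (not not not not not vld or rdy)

not (sel and sel) or not not not not not vld and (not not not not not vld or rdy)
= not (sel and sel) or not not not not not vld
= not (sel and sel) or not not not vld
= not (sel and sel) or not vld
= not sel or not vld

not sel or not vld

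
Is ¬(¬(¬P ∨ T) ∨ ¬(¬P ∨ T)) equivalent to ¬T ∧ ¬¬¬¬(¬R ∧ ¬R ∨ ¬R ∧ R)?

No

E1: ¬(¬(¬P ∨ T) ∨ ¬(¬P ∨ T))
    = ¬¬(¬P ∨ T)   [idempotence]
    = ¬P ∨ T   [double negation]
E2: ¬T ∧ ¬¬¬¬(¬R ∧ ¬R ∨ ¬R ∧ R)
    = ¬T ∧ ¬¬(¬R ∧ ¬R ∨ ¬R ∧ R)   [double negation]
    = ¬T ∧ ¬¬¬R   [distribution]
    = ¬T ∧ ¬R   [double negation]
These differ: at P=0, R=1, T=1, E1 = 1 but E2 = 0.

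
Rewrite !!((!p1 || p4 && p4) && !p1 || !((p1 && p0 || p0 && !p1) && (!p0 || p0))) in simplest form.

!p1 || !p0

!!((!p1 || p4 && p4) && !p1 || !((p1 && p0 || p0 && !p1) && (!p0 || p0)))
= (!p1 || p4 && p4) && !p1 || !((p1 && p0 || p0 && !p1) && (!p0 || p0))   (double negation)
= (!p1 || p4 && p4) && !p1 || !(p1 && p0 || p0 && !p1)   (complement / identity)
= (!p1 || p4 && p4) && !p1 || !p0   (distribution)
= (!p1 || p4) && !p1 || !p0   (idempotence)
= !p1 || !p0   (absorption)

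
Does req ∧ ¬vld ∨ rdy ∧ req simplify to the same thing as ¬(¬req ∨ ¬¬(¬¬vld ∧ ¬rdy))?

E1: req ∧ ¬vld ∨ rdy ∧ req
    = req ∧ (¬vld ∨ rdy)
E2: ¬(¬req ∨ ¬¬(¬¬vld ∧ ¬rdy))
    = ¬(¬req ∨ ¬(¬vld ∨ rdy))
    = req ∧ (¬vld ∨ rdy)
Both reduce to req ∧ (¬vld ∨ rdy), so they are equivalent.

Yes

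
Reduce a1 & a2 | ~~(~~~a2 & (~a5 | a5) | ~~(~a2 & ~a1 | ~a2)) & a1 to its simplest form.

a1

a1 & a2 | ~~(~~~a2 & (~a5 | a5) | ~~(~a2 & ~a1 | ~a2)) & a1
= a1 & a2 | ~~(~~~a2 & (~a5 | a5) | ~~~a2) & a1   [absorption]
= a1 & a2 | ~~(~~~a2 | ~~~a2) & a1   [complement / identity]
= a1 & a2 | ~~~~~a2 & a1   [idempotence]
= a1 & a2 | ~~~a2 & a1   [double negation]
= a1 & a2 | ~a2 & a1   [double negation]
= a1   [distribution]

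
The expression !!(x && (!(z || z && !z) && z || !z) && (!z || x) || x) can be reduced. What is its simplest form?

x

!!(x && (!(z || z && !z) && z || !z) && (!z || x) || x)
= !!(x && (!z && z || !z) && (!z || x) || x)
= !!(x && !z && (!z || x) || x)
= !!(x && !z || x)
= !!x
= x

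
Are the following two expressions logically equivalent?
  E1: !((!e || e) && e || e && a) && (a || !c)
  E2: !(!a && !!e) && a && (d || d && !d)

No

E1: !((!e || e) && e || e && a) && (a || !c)
    = !(e || e && a) && (a || !c)   [complement / identity]
    = !e && (a || !c)   [absorption]
E2: !(!a && !!e) && a && (d || d && !d)
    = !(!a && !!e) && a && d   [complement / identity]
    = (a || !e) && a && d   [De Morgan]
    = a && d   [absorption]
These differ: at a=0, c=0, d=0, e=0, E1 = 1 but E2 = 0.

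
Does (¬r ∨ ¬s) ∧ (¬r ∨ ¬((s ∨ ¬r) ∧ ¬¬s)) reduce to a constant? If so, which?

(¬r ∨ ¬s) ∧ (¬r ∨ ¬((s ∨ ¬r) ∧ ¬¬s))
= ¬s ∧ ¬((s ∨ ¬r) ∧ ¬¬s) ∨ ¬r   (distribution)
= ¬s ∧ ¬((s ∨ ¬r) ∧ s) ∨ ¬r   (double negation)
= ¬s ∧ ¬s ∨ ¬r   (absorption)
= ¬s ∨ ¬r   (idempotence)
This depends on r, s, so it is not a constant.

no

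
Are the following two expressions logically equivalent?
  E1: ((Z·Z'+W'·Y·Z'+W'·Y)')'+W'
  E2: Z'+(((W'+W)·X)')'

No

E1: ((Z·Z'+W'·Y·Z'+W'·Y)')'+W'
    = ((W'·Y·Z'+W'·Y)')'+W'   [complement / identity]
    = ((W'·Y)')'+W'   [absorption]
    = W'·Y+W'   [double negation]
    = W'   [absorption]
E2: Z'+(((W'+W)·X)')'
    = Z'+(X')'   [complement / identity]
    = Z'+X   [double negation]
These differ: at W=1, X=0, Y=0, Z=0, E1 = 0 but E2 = 1.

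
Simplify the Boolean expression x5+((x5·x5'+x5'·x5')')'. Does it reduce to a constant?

x5+((x5·x5'+x5'·x5')')'
= x5+x5·x5'+x5'·x5'   (double negation)
= x5+x5'   (distribution)
= 1   (complement)

1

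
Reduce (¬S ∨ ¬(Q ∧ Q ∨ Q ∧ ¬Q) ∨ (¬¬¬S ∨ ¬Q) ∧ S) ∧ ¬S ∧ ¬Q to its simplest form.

¬S ∧ ¬Q

(¬S ∨ ¬(Q ∧ Q ∨ Q ∧ ¬Q) ∨ (¬¬¬S ∨ ¬Q) ∧ S) ∧ ¬S ∧ ¬Q
= (¬S ∨ ¬Q ∨ (¬¬¬S ∨ ¬Q) ∧ S) ∧ ¬S ∧ ¬Q   [distribution]
= (¬S ∨ ¬Q ∨ (¬S ∨ ¬Q) ∧ S) ∧ ¬S ∧ ¬Q   [double negation]
= (¬S ∨ ¬Q) ∧ ¬S ∧ ¬Q   [absorption]
= ¬S ∧ ¬Q   [absorption]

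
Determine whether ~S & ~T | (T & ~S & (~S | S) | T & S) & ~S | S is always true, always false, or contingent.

~S & ~T | (T & ~S & (~S | S) | T & S) & ~S | S
= ~S & ~T | (T & ~S | T & S) & ~S | S
= ~S & ~T | T & ~S | S
= ~S | S
= 1

always true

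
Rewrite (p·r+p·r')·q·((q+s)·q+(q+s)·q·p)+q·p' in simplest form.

(p·r+p·r')·q·((q+s)·q+(q+s)·q·p)+q·p'
= p·q·((q+s)·q+(q+s)·q·p)+q·p'   [distribution]
= p·q·(q+s)·q+q·p'   [absorption]
= p·q·q+q·p'   [absorption]
= p·q+q·p'   [idempotence]
= q   [distribution]

q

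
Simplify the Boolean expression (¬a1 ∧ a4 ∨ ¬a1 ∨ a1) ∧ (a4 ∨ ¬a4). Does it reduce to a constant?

(¬a1 ∧ a4 ∨ ¬a1 ∨ a1) ∧ (a4 ∨ ¬a4)
= (¬a1 ∨ a1) ∧ (a4 ∨ ¬a4)   [absorption]
= a4 ∨ ¬a4   [complement / identity]
= True   [complement]

True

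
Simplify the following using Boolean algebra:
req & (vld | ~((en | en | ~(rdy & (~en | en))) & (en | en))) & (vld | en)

req & vld

req & (vld | ~((en | en | ~(rdy & (~en | en))) & (en | en))) & (vld | en)
= req & (vld | ~((en | en | ~rdy) & (en | en))) & (vld | en)   [complement / identity]
= req & (vld | ~(en | en)) & (vld | en)   [absorption]
= req & (vld | ~en) & (vld | en)   [idempotence]
= req & (vld | ~en & en)   [distribution]
= req & vld   [complement / identity]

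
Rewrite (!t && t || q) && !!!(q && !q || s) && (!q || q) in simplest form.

q && !s

(!t && t || q) && !!!(q && !q || s) && (!q || q)
= (!t && t || q) && !!!(q && !q || s)   [complement / identity]
= (!t && t || q) && !(q && !q || s)   [double negation]
= q && !(q && !q || s)   [complement / identity]
= q && !s   [complement / identity]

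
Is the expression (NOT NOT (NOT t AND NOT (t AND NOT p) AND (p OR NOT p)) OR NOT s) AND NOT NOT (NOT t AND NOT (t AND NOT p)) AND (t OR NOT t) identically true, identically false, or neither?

neither

(NOT NOT (NOT t AND NOT (t AND NOT p) AND (p OR NOT p)) OR NOT s) AND NOT NOT (NOT t AND NOT (t AND NOT p)) AND (t OR NOT t)
= (NOT NOT (NOT t AND NOT (t AND NOT p) AND (p OR NOT p)) OR NOT s) AND NOT NOT (NOT t AND NOT (t AND NOT p))   — complement / identity
= (NOT NOT (NOT t AND NOT (t AND NOT p)) OR NOT s) AND NOT NOT (NOT t AND NOT (t AND NOT p))   — complement / identity
= NOT NOT (NOT t AND NOT (t AND NOT p))   — absorption
= NOT (t OR t AND NOT p)   — De Morgan
= NOT t   — absorption
This depends on t, so it is not a constant.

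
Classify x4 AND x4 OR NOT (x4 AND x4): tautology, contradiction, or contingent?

x4 AND x4 OR NOT (x4 AND x4)
= x4 AND x4 OR NOT x4   (idempotence)
= x4 OR NOT x4   (idempotence)
= TRUE   (complement)

tautology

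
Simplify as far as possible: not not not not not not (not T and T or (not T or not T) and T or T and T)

T

not not not not not not (not T and T or (not T or not T) and T or T and T)
= not not not not (not T and T or (not T or not T) and T or T and T)   — double negation
= not not (not T and T or (not T or not T) and T or T and T)   — double negation
= not T and T or (not T or not T) and T or T and T   — double negation
= (not T or not T) and T or T and T   — complement / identity
= not T and T or T and T   — idempotence
= T   — distribution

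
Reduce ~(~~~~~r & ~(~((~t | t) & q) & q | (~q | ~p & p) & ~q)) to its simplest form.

r | ~q

~(~~~~~r & ~(~((~t | t) & q) & q | (~q | ~p & p) & ~q))
= ~(~~~~~r & ~(~((~t | t) & q) & q | ~q & ~q))   [complement / identity]
= ~(~~~r & ~(~((~t | t) & q) & q | ~q & ~q))   [double negation]
= ~(~~~r & ~(~q & q | ~q & ~q))   [complement / identity]
= ~(~r & ~(~q & q | ~q & ~q))   [double negation]
= ~(~r & ~~q)   [distribution]
= r | ~q   [De Morgan]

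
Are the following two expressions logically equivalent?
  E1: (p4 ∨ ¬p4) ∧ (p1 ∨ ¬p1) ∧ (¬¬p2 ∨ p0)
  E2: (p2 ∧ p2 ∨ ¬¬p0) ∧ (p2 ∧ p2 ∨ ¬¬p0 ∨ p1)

E1: (p4 ∨ ¬p4) ∧ (p1 ∨ ¬p1) ∧ (¬¬p2 ∨ p0)
    = (p4 ∨ ¬p4) ∧ (¬¬p2 ∨ p0)   [complement / identity]
    = ¬¬p2 ∨ p0   [complement / identity]
    = p2 ∨ p0   [double negation]
E2: (p2 ∧ p2 ∨ ¬¬p0) ∧ (p2 ∧ p2 ∨ ¬¬p0 ∨ p1)
    = p2 ∧ p2 ∨ ¬¬p0   [absorption]
    = p2 ∨ ¬¬p0   [idempotence]
    = p2 ∨ p0   [double negation]
Both reduce to p2 ∨ p0, so they are equivalent.

Yes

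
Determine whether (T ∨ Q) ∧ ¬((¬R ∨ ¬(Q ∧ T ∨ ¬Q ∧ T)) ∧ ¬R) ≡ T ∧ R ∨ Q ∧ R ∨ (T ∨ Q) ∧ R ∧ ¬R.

E1: (T ∨ Q) ∧ ¬((¬R ∨ ¬(Q ∧ T ∨ ¬Q ∧ T)) ∧ ¬R)
    = (T ∨ Q) ∧ ¬((¬R ∨ ¬T) ∧ ¬R)   — distribution
    = (T ∨ Q) ∧ ¬¬R   — absorption
    = (T ∨ Q) ∧ R   — double negation
E2: T ∧ R ∨ Q ∧ R ∨ (T ∨ Q) ∧ R ∧ ¬R
    = (T ∨ Q) ∧ R ∨ (T ∨ Q) ∧ R ∧ ¬R   — distribution
    = (T ∨ Q) ∧ R   — absorption
Both reduce to (T ∨ Q) ∧ R, so they are equivalent.

Yes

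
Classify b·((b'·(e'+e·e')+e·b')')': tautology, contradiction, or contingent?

contradiction

b·((b'·(e'+e·e')+e·b')')'
= b·(b'·(e'+e·e')+e·b')   (double negation)
= b·(e'+e·e'+e)·b'   (distribution)
= b·(e'+e)·b'   (complement / identity)
= b·b'   (complement / identity)
= 0   (complement)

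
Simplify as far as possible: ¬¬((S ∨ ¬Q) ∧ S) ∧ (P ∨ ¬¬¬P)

¬¬((S ∨ ¬Q) ∧ S) ∧ (P ∨ ¬¬¬P)
= (S ∨ ¬Q) ∧ S ∧ (P ∨ ¬¬¬P)   [double negation]
= S ∧ (P ∨ ¬¬¬P)   [absorption]
= S ∧ (P ∨ ¬P)   [double negation]
= S   [complement / identity]

S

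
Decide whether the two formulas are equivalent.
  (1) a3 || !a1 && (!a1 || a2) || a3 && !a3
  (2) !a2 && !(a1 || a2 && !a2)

No

E1: a3 || !a1 && (!a1 || a2) || a3 && !a3
    = a3 || !a1 || a3 && !a3   (absorption)
    = a3 || !a1   (complement / identity)
E2: !a2 && !(a1 || a2 && !a2)
    = !a2 && !a1   (complement / identity)
These differ: at a1=0, a2=1, a3=1, E1 = 1 but E2 = 0.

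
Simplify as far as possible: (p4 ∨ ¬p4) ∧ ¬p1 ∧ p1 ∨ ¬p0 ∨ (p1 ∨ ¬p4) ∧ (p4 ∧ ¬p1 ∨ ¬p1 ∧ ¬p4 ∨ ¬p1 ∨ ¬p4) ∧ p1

¬p0 ∨ ¬p4 ∧ p1

(p4 ∨ ¬p4) ∧ ¬p1 ∧ p1 ∨ ¬p0 ∨ (p1 ∨ ¬p4) ∧ (p4 ∧ ¬p1 ∨ ¬p1 ∧ ¬p4 ∨ ¬p1 ∨ ¬p4) ∧ p1
= ¬p1 ∧ p1 ∨ ¬p0 ∨ (p1 ∨ ¬p4) ∧ (p4 ∧ ¬p1 ∨ ¬p1 ∧ ¬p4 ∨ ¬p1 ∨ ¬p4) ∧ p1   [complement / identity]
= ¬p1 ∧ p1 ∨ ¬p0 ∨ (p1 ∨ ¬p4) ∧ (¬p1 ∨ ¬p1 ∨ ¬p4) ∧ p1   [distribution]
= ¬p1 ∧ p1 ∨ ¬p0 ∨ (p1 ∨ ¬p4) ∧ (¬p1 ∨ ¬p4) ∧ p1   [idempotence]
= ¬p1 ∧ p1 ∨ ¬p0 ∨ (p1 ∧ ¬p1 ∨ ¬p4) ∧ p1   [distribution]
= ¬p0 ∨ (p1 ∧ ¬p1 ∨ ¬p4) ∧ p1   [complement / identity]
= ¬p0 ∨ ¬p4 ∧ p1   [complement / identity]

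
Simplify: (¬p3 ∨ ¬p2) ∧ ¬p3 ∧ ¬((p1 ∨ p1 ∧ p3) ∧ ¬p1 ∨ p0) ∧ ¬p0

¬p3 ∧ ¬p0

(¬p3 ∨ ¬p2) ∧ ¬p3 ∧ ¬((p1 ∨ p1 ∧ p3) ∧ ¬p1 ∨ p0) ∧ ¬p0
= (¬p3 ∨ ¬p2) ∧ ¬p3 ∧ ¬(p1 ∧ ¬p1 ∨ p0) ∧ ¬p0   [absorption]
= (¬p3 ∨ ¬p2) ∧ ¬p3 ∧ ¬p0 ∧ ¬p0   [complement / identity]
= ¬p3 ∧ ¬p0 ∧ ¬p0   [absorption]
= ¬p3 ∧ ¬p0   [idempotence]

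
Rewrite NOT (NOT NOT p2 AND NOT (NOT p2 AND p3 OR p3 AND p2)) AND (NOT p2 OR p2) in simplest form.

NOT p2 OR p3

NOT (NOT NOT p2 AND NOT (NOT p2 AND p3 OR p3 AND p2)) AND (NOT p2 OR p2)
= NOT (NOT NOT p2 AND NOT p3) AND (NOT p2 OR p2)   — distribution
= NOT (NOT NOT p2 AND NOT p3)   — complement / identity
= NOT p2 OR p3   — De Morgan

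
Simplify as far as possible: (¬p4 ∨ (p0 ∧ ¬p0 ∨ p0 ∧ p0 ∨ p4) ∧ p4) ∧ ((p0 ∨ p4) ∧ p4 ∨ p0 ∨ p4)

p0 ∨ p4

(¬p4 ∨ (p0 ∧ ¬p0 ∨ p0 ∧ p0 ∨ p4) ∧ p4) ∧ ((p0 ∨ p4) ∧ p4 ∨ p0 ∨ p4)
= (¬p4 ∨ (p0 ∨ p4) ∧ p4) ∧ ((p0 ∨ p4) ∧ p4 ∨ p0 ∨ p4)
= (p0 ∨ p4) ∧ p4 ∨ ¬p4 ∧ (p0 ∨ p4)
= p0 ∨ p4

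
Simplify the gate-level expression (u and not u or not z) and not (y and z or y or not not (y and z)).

not z and not y

(u and not u or not z) and not (y and z or y or not not (y and z))
= not z and not (y and z or y or not not (y and z))
= not z and not (y and z or y or y and z)
= not z and not (y or y and z)
= not z and not y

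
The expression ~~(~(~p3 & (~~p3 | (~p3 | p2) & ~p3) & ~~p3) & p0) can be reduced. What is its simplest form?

~~(~(~p3 & (~~p3 | (~p3 | p2) & ~p3) & ~~p3) & p0)
= ~~(~(~p3 & (~~p3 | ~p3) & ~~p3) & p0)   [absorption]
= ~~(~(~p3 & (p3 | ~p3) & ~~p3) & p0)   [double negation]
= ~~(~(~p3 & ~~p3) & p0)   [complement / identity]
= ~~((p3 | ~p3) & p0)   [De Morgan]
= ~~p0   [complement / identity]
= p0   [double negation]

p0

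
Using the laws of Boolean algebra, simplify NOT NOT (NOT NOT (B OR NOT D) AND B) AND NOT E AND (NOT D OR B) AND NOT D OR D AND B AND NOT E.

NOT NOT (NOT NOT (B OR NOT D) AND B) AND NOT E AND (NOT D OR B) AND NOT D OR D AND B AND NOT E
= NOT NOT ((B OR NOT D) AND B) AND NOT E AND (NOT D OR B) AND NOT D OR D AND B AND NOT E
= NOT NOT B AND NOT E AND (NOT D OR B) AND NOT D OR D AND B AND NOT E
= NOT NOT B AND NOT E AND NOT D OR D AND B AND NOT E
= B AND NOT E AND NOT D OR D AND B AND NOT E
= B AND NOT E

B AND NOT E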